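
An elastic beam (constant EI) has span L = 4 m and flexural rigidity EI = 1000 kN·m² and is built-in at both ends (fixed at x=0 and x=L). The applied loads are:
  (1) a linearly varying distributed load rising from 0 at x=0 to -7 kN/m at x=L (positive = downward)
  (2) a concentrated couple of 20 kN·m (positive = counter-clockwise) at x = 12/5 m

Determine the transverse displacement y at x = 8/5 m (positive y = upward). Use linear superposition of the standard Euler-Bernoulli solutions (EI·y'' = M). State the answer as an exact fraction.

y(8/5) = -2368/1953125 m

Load 1 — triangular load w₀=-7 kN/m (0→w₀ over full span):
  y_1 = -w₀x²(L-x)²(x+2L)/(120LEI) = -(-7)·(8/5)²·(4-(8/5))²·((8/5)+2·4)/(120·4·1000) = 4032/1953125 m
Load 2 — applied couple M₀=20 kN·m at a=12/5 m (b=L-a=8/5):
  y_2 = (R_Ax³/6 - M_Ax²/2)/EI  [x≤a] with R_A=36/5, M_A=32/5 = ((36/5)·(8/5)³/6 - (32/5)·(8/5)²/2)/1000 = -256/78125 m
Superposition: y = Σ y_i = -2368/1953125 m ≈ -0.001212 m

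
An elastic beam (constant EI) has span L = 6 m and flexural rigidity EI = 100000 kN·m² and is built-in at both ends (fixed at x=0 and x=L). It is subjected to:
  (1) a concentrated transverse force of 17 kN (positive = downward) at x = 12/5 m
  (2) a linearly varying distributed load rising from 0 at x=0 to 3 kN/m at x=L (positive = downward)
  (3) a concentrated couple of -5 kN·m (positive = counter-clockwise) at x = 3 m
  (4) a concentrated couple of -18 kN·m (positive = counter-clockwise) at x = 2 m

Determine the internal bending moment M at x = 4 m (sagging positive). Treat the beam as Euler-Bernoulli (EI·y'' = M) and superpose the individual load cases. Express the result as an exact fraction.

M(4) = 10939/1500 kN·m

Load 1 — point force P=17 kN at a=12/5 m (b=L-a=18/5):
  M_1 = Pa²(a+3b)(L-x)/L³ - Pa²b/L²  [x>a] = 17·(12/5)²·((12/5)+3·(18/5))·(6-4)/6³ - 17·(12/5)²·(18/5)/6² = 272/125 kN·m
Load 2 — triangular load w₀=3 kN/m (0→w₀ over full span):
  M_2 = 3w₀Lx/20 - w₀L²/30 - w₀x³/(6L) = 3·3·6·4/20 - 3·6²/30 - 3·4³/(6·6) = 28/15 kN·m
Load 3 — applied couple M₀=-5 kN·m at a=3 m (b=L-a=3):
  M_3 = R_Ax - M_A - M₀  [x>a] with R_A=-5/4, M_A=-5/4 = (-5/4)·4 - (-5/4) - (-5) = 5/4 kN·m
Load 4 — applied couple M₀=-18 kN·m at a=2 m (b=L-a=4):
  M_4 = R_Ax - M_A - M₀  [x>a] with R_A=-4, M_A=0 = (-4)·4 - 0 - (-18) = 2 kN·m
Superposition: M = Σ M_i = 10939/1500 kN·m ≈ 7.292667 kN·m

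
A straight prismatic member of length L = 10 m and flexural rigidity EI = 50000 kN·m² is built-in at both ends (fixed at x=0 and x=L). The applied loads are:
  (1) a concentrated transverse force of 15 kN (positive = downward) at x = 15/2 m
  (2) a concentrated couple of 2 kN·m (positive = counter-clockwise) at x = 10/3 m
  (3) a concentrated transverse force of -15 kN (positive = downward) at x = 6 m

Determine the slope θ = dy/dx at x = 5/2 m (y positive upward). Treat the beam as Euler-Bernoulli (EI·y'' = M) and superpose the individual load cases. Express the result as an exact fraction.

θ(5/2) = 7741/38400000 rad

Load 1 — point force P=15 kN at a=15/2 m (b=L-a=5/2):
  θ_1 = -Pb²x(2aL-(3a+b)x)/(2L³EI)  [x≤a] = -15·(5/2)²·(5/2)·(2·(15/2)·10-(3·(15/2)+(5/2))·(5/2))/(2·10³·50000) = -21/102400 rad
Load 2 — applied couple M₀=2 kN·m at a=10/3 m (b=L-a=20/3):
  θ_2 = (R_Ax²/2 - M_Ax)/EI  [x≤a] with R_A=4/15, M_A=0 = ((4/15)·(5/2)²/2 - 0·(5/2))/50000 = 1/60000 rad
Load 3 — point force P=-15 kN at a=6 m (b=L-a=4):
  θ_3 = -Pb²x(2aL-(3a+b)x)/(2L³EI)  [x≤a] = -(-15)·4²·(5/2)·(2·6·10-(3·6+4)·(5/2))/(2·10³·50000) = 39/100000 rad
Superposition: θ = Σ θ_i = 7741/38400000 rad ≈ 0.000202 rad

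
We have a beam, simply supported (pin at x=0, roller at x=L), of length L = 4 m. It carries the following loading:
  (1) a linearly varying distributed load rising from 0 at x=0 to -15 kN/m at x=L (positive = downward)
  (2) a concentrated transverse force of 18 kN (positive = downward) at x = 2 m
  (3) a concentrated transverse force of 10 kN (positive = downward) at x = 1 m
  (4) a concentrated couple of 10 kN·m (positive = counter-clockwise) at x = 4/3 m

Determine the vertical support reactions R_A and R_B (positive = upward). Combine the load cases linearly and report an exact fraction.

R_A = 9 kN, R_B = -11 kN

Load 1 — triangular load w₀=-15 kN/m (0→w₀ over full span):
  R_A = w₀L/6 = (-15)·4/6 = -10 kN
  R_B = w₀L/3 = (-15)·4/3 = -20 kN
Load 2 — point force P=18 kN at a=2 m (b=L-a=2):
  R_A = Pb/L = 18·2/4 = 9 kN
  R_B = Pa/L = 18·2/4 = 9 kN
Load 3 — point force P=10 kN at a=1 m (b=L-a=3):
  R_A = Pb/L = 10·3/4 = 15/2 kN
  R_B = Pa/L = 10·1/4 = 5/2 kN
Load 4 — applied couple M₀=10 kN·m at a=4/3 m (b=L-a=8/3):
  R_A = M₀/L = 10/4 = 5/2 kN
  R_B = -M₀/L = -10/4 = -5/2 kN
Superposition: R_A = 9 kN, R_B = -11 kN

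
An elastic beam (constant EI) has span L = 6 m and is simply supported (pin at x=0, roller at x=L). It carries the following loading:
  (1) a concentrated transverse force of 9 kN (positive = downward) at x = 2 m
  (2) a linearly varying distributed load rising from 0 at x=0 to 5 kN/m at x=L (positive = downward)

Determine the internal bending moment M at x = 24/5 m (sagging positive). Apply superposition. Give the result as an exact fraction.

Load 1 — point force P=9 kN at a=2 m (b=L-a=4):
  M_1 = Pa(L-x)/L  [x>a] = 9·2·(6-(24/5))/6 = 18/5 kN·m
Load 2 — triangular load w₀=5 kN/m (0→w₀ over full span):
  M_2 = w₀Lx/6 - w₀x³/(6L) = 5·6·(24/5)/6 - 5·(24/5)³/(6·6) = 216/25 kN·m
Superposition: M = Σ M_i = 306/25 kN·m ≈ 12.240000 kN·m

M(24/5) = 306/25 kN·m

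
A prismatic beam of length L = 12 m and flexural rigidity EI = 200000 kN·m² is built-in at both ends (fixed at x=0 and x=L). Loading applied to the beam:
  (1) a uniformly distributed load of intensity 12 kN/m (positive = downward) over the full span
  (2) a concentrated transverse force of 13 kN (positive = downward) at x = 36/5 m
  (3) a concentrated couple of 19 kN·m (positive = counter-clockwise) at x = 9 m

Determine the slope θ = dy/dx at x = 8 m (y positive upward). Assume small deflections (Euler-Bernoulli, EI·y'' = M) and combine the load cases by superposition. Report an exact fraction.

θ(8) = 39991/50000000 rad

Load 1 — uniform load w=12 kN/m over full span:
  θ_1 = -wx(L-x)(L-2x)/(12EI) = -12·8·(12-8)·(12-2·8)/(12·200000) = 2/3125 rad
Load 2 — point force P=13 kN at a=36/5 m (b=L-a=24/5):
  θ_2 = Pa²(L-x)(2bL-(3b+a)(L-x))/(2L³EI)  [x>a] = 13·(36/5)²·(12-8)·(2·(24/5)·12-(3·(24/5)+(36/5))·(12-8))/(2·12³·200000) = 351/3125000 rad
Load 3 — applied couple M₀=19 kN·m at a=9 m (b=L-a=3):
  θ_3 = (R_Ax²/2 - M_Ax)/EI  [x≤a] with R_A=57/32, M_A=95/16 = ((57/32)·8²/2 - (95/16)·8)/200000 = 19/400000 rad
Superposition: θ = Σ θ_i = 39991/50000000 rad ≈ 0.000800 rad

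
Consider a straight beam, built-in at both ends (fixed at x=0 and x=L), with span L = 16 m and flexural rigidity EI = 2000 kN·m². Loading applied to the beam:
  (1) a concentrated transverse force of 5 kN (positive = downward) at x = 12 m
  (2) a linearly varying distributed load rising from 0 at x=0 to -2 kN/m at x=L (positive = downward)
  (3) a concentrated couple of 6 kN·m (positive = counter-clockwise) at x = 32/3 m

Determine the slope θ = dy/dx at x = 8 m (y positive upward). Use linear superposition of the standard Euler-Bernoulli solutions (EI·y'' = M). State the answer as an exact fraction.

θ(8) = -11/30000 rad

Load 1 — point force P=5 kN at a=12 m (b=L-a=4):
  θ_1 = -Pb²x(2aL-(3a+b)x)/(2L³EI)  [x≤a] = -5·4²·8·(2·12·16-(3·12+4)·8)/(2·16³·2000) = -1/400 rad
Load 2 — triangular load w₀=-2 kN/m (0→w₀ over full span):
  θ_2 = -w₀(2x(L-x)(L-2x)(x+2L)+x²(L-x)²)/(120LEI) = -(-2)·(2·8·(16-8)·(16-2·8)·(8+2·16)+8²·(16-8)²)/(120·16·2000) = 4/1875 rad
Load 3 — applied couple M₀=6 kN·m at a=32/3 m (b=L-a=16/3):
  θ_3 = (R_Ax²/2 - M_Ax)/EI  [x≤a] with R_A=1/2, M_A=2 = ((1/2)·8²/2 - 2·8)/2000 = 0 rad
Superposition: θ = Σ θ_i = -11/30000 rad ≈ -0.000367 rad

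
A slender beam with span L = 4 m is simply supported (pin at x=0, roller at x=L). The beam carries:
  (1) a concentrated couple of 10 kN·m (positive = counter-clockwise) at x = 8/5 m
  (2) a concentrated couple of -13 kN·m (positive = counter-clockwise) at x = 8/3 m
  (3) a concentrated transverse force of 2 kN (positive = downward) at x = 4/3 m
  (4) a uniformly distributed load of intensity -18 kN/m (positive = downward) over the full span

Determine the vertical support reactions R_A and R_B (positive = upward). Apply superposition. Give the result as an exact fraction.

Load 1 — applied couple M₀=10 kN·m at a=8/5 m (b=L-a=12/5):
  R_A = M₀/L = 10/4 = 5/2 kN
  R_B = -M₀/L = -10/4 = -5/2 kN
Load 2 — applied couple M₀=-13 kN·m at a=8/3 m (b=L-a=4/3):
  R_A = M₀/L = (-13)/4 = -13/4 kN
  R_B = -M₀/L = -(-13)/4 = 13/4 kN
Load 3 — point force P=2 kN at a=4/3 m (b=L-a=8/3):
  R_A = Pb/L = 2·(8/3)/4 = 4/3 kN
  R_B = Pa/L = 2·(4/3)/4 = 2/3 kN
Load 4 — uniform load w=-18 kN/m over full span:
  R_A = wL/2 = (-18)·4/2 = -36 kN
  R_B = wL/2 = (-18)·4/2 = -36 kN
Superposition: R_A = -425/12 kN, R_B = -415/12 kN

R_A = -425/12 kN, R_B = -415/12 kN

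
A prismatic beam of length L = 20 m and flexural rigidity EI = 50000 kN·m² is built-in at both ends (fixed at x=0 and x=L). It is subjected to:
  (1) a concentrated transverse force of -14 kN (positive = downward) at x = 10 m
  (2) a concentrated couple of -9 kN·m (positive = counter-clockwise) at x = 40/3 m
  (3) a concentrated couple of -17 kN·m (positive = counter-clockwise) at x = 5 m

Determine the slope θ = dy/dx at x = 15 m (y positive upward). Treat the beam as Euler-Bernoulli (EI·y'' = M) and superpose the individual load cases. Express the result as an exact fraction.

Load 1 — point force P=-14 kN at a=10 m (b=L-a=10):
  θ_1 = Pa²(L-x)(2bL-(3b+a)(L-x))/(2L³EI)  [x>a] = (-14)·10²·(20-15)·(2·10·20-(3·10+10)·(20-15))/(2·20³·50000) = -7/4000 rad
Load 2 — applied couple M₀=-9 kN·m at a=40/3 m (b=L-a=20/3):
  θ_2 = (R_Ax²/2 - M_Ax - M₀(x-a))/EI  [x>a] with R_A=-3/5, M_A=-3 = ((-3/5)·15²/2 - (-3)·15 - (-9)·(15-(40/3)))/50000 = -3/20000 rad
Load 3 — applied couple M₀=-17 kN·m at a=5 m (b=L-a=15):
  θ_3 = (R_Ax²/2 - M_Ax - M₀(x-a))/EI  [x>a] with R_A=-153/160, M_A=51/16 = ((-153/160)·15²/2 - (51/16)·15 - (-17)·(15-5))/50000 = 187/640000 rad
Superposition: θ = Σ θ_i = -1029/640000 rad ≈ -0.001608 rad

θ(15) = -1029/640000 rad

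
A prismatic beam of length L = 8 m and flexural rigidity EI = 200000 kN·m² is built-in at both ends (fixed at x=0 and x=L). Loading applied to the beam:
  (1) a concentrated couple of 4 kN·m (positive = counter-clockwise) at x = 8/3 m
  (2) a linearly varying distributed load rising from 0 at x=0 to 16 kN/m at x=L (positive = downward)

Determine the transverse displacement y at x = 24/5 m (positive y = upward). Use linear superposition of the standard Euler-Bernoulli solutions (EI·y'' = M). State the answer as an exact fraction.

y(24/5) = -172712/439453125 m

Load 1 — applied couple M₀=4 kN·m at a=8/3 m (b=L-a=16/3):
  y_1 = (R_Ax³/6 - M_Ax²/2 - M₀(x-a)²/2)/EI  [x>a] with R_A=2/3, M_A=0 = ((2/3)·(24/5)³/6 - 0·(24/5)²/2 - 4·((24/5)-(8/3))²/2)/200000 = 56/3515625 m
Load 2 — triangular load w₀=16 kN/m (0→w₀ over full span):
  y_2 = -w₀x²(L-x)²(x+2L)/(120LEI) = -16·(24/5)²·(8-(24/5))²·((24/5)+2·8)/(120·8·200000) = -19968/48828125 m
Superposition: y = Σ y_i = -172712/439453125 m ≈ -0.000393 m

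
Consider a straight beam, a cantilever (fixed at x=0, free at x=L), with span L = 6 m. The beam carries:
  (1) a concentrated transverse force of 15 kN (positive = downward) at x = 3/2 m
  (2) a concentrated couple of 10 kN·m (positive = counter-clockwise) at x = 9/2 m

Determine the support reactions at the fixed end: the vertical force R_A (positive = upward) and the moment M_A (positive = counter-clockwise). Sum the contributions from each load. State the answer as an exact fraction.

Load 1 — point force P=15 kN at a=3/2 m (b=L-a=9/2):
  R_A = P = 15 kN
  M_A = Pa = 15·(3/2) = 45/2 kN·m
Load 2 — applied couple M₀=10 kN·m at a=9/2 m (b=L-a=3/2):
  R_A = 0 kN
  M_A = -M₀ = -10 kN·m
Superposition: R_A = 15 kN, M_A = 25/2 kN·m

R_A = 15 kN, M_A = 25/2 kN·m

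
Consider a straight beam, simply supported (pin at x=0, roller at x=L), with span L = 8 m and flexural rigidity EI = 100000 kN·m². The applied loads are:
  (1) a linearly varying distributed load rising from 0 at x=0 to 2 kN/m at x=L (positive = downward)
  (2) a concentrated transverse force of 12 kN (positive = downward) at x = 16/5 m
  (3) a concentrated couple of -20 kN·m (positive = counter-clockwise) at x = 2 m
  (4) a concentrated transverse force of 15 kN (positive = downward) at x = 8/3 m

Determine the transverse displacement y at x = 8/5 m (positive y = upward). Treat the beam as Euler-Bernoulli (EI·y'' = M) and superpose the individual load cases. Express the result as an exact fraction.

y(8/5) = -11750027/5273437500 m

Load 1 — triangular load w₀=2 kN/m (0→w₀ over full span):
  y_1 = -w₀x(7L⁴-10L²x²+3x⁴)/(360LEI) = -2·(8/5)·(7·8⁴-10·8²·(8/5)²+3·(8/5)⁴)/(360·8·100000) = -44032/146484375 m
Load 2 — point force P=12 kN at a=16/5 m (b=L-a=24/5):
  y_2 = -Pbx(L²-b²-x²)/(6LEI)  [x≤a] = -12·(24/5)·(8/5)·(8²-(24/5)²-(8/5)²)/(6·8·100000) = -288/390625 m
Load 3 — applied couple M₀=-20 kN·m at a=2 m (b=L-a=6):
  y_3 = (M₀x³/(6L)+C₁x)/EI  [x≤a] with C₁=M₀(3b²-L²)/(6L)=-55/3 = ((-20)·(8/5)³/(6·8)+(-55/3)·(8/5))/100000 = -97/312500 m
Load 4 — point force P=15 kN at a=8/3 m (b=L-a=16/3):
  y_4 = -Pbx(L²-b²-x²)/(6LEI)  [x≤a] = -15·(16/3)·(8/5)·(8²-(16/3)²-(8/5)²)/(6·8·100000) = -1856/2109375 m
Superposition: y = Σ y_i = -11750027/5273437500 m ≈ -0.002228 m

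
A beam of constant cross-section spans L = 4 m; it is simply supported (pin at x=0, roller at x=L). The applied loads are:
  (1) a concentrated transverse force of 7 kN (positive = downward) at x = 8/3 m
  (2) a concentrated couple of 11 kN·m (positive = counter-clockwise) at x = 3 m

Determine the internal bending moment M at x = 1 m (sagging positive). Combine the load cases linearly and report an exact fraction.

M(1) = 61/12 kN·m

Load 1 — point force P=7 kN at a=8/3 m (b=L-a=4/3):
  M_1 = Pbx/L  [x≤a] = 7·(4/3)·1/4 = 7/3 kN·m
Load 2 — applied couple M₀=11 kN·m at a=3 m (b=L-a=1):
  M_2 = M₀x/L  [x≤a] = 11·1/4 = 11/4 kN·m
Superposition: M = Σ M_i = 61/12 kN·m ≈ 5.083333 kN·m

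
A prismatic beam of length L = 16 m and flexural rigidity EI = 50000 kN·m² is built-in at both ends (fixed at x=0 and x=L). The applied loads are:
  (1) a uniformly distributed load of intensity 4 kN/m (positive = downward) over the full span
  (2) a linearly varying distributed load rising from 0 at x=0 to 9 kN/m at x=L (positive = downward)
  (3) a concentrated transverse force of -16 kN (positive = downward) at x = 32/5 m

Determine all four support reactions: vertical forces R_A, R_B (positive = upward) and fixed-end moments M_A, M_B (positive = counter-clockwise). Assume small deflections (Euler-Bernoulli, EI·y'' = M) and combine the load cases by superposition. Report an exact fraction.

Load 1 — uniform load w=4 kN/m over full span:
  R_A = wL/2 = 4·16/2 = 32 kN
  M_A = wL²/12 = 4·16²/12 = 256/3 kN·m
  R_B = wL/2 = 4·16/2 = 32 kN
  M_B = -wL²/12 = -4·16²/12 = -256/3 kN·m
Load 2 — triangular load w₀=9 kN/m (0→w₀ over full span):
  R_A = 3w₀L/20 = 3·9·16/20 = 108/5 kN
  M_A = w₀L²/30 = 9·16²/30 = 384/5 kN·m
  R_B = 7w₀L/20 = 7·9·16/20 = 252/5 kN
  M_B = -w₀L²/20 = -9·16²/20 = -576/5 kN·m
Load 3 — point force P=-16 kN at a=32/5 m (b=L-a=48/5):
  R_A = Pb²(3a+b)/L³ = (-16)·(48/5)²·(3·(32/5)+(48/5))/16³ = -1296/125 kN
  M_A = Pab²/L² = (-16)·(32/5)·(48/5)²/16² = -4608/125 kN·m
  R_B = Pa²(a+3b)/L³ = (-16)·(32/5)²·((32/5)+3·(48/5))/16³ = -704/125 kN
  M_B = -Pa²b/L² = -(-16)·(32/5)²·(48/5)/16² = 3072/125 kN·m
Superposition: R_A = 5404/125 kN, M_A = 46976/375 kN·m, R_B = 9596/125 kN, M_B = -65984/375 kN·m

R_A = 5404/125 kN, M_A = 46976/375 kN·m, R_B = 9596/125 kN, M_B = -65984/375 kN·m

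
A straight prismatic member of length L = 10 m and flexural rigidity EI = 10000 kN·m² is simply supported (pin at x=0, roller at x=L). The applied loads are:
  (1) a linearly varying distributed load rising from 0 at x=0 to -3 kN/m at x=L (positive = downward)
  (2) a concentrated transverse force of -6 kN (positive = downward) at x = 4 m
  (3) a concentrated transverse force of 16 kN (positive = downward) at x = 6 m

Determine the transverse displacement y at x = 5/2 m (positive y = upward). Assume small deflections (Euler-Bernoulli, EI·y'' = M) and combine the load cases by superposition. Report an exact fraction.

y(5/2) = 18967/15360000 m

Load 1 — triangular load w₀=-3 kN/m (0→w₀ over full span):
  y_1 = -w₀x(7L⁴-10L²x²+3x⁴)/(360LEI) = -(-3)·(5/2)·(7·10⁴-10·10²·(5/2)²+3·(5/2)⁴)/(360·10·10000) = 109/8192 m
Load 2 — point force P=-6 kN at a=4 m (b=L-a=6):
  y_2 = -Pbx(L²-b²-x²)/(6LEI)  [x≤a] = -(-6)·6·(5/2)·(10²-6²-(5/2)²)/(6·10·10000) = 693/80000 m
Load 3 — point force P=16 kN at a=6 m (b=L-a=4):
  y_3 = -Pbx(L²-b²-x²)/(6LEI)  [x≤a] = -16·4·(5/2)·(10²-4²-(5/2)²)/(6·10·10000) = -311/15000 m
Superposition: y = Σ y_i = 18967/15360000 m ≈ 0.001235 m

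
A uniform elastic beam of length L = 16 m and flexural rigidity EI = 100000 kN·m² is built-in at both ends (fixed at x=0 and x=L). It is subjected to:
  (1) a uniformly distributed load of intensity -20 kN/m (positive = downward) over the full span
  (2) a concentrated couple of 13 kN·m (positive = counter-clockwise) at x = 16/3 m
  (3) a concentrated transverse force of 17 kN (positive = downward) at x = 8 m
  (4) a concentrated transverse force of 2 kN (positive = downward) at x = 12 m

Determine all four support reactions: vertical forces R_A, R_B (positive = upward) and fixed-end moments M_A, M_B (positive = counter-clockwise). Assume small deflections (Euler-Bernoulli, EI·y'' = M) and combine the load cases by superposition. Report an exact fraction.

Load 1 — uniform load w=-20 kN/m over full span:
  R_A = wL/2 = (-20)·16/2 = -160 kN
  M_A = wL²/12 = (-20)·16²/12 = -1280/3 kN·m
  R_B = wL/2 = (-20)·16/2 = -160 kN
  M_B = -wL²/12 = -(-20)·16²/12 = 1280/3 kN·m
Load 2 — applied couple M₀=13 kN·m at a=16/3 m (b=L-a=32/3):
  R_A = 6M₀ab/L³ = 6·13·(16/3)·(32/3)/16³ = 13/12 kN
  M_A = M₀b(2a-b)/L² = 13·(32/3)·(2·(16/3)-(32/3))/16² = 0 kN·m
  R_B = -6M₀ab/L³ = -6·13·(16/3)·(32/3)/16³ = -13/12 kN
  M_B = M₀a(2b-a)/L² = 13·(16/3)·(2·(32/3)-(16/3))/16² = 13/3 kN·m
Load 3 — point force P=17 kN at a=8 m (b=L-a=8):
  R_A = Pb²(3a+b)/L³ = 17·8²·(3·8+8)/16³ = 17/2 kN
  M_A = Pab²/L² = 17·8·8²/16² = 34 kN·m
  R_B = Pa²(a+3b)/L³ = 17·8²·(8+3·8)/16³ = 17/2 kN
  M_B = -Pa²b/L² = -17·8²·8/16² = -34 kN·m
Load 4 — point force P=2 kN at a=12 m (b=L-a=4):
  R_A = Pb²(3a+b)/L³ = 2·4²·(3·12+4)/16³ = 5/16 kN
  M_A = Pab²/L² = 2·12·4²/16² = 3/2 kN·m
  R_B = Pa²(a+3b)/L³ = 2·12²·(12+3·4)/16³ = 27/16 kN
  M_B = -Pa²b/L² = -2·12²·4/16² = -9/2 kN·m
Superposition: R_A = -7205/48 kN, M_A = -2347/6 kN·m, R_B = -7243/48 kN, M_B = 785/2 kN·m

R_A = -7205/48 kN, M_A = -2347/6 kN·m, R_B = -7243/48 kN, M_B = 785/2 kN·m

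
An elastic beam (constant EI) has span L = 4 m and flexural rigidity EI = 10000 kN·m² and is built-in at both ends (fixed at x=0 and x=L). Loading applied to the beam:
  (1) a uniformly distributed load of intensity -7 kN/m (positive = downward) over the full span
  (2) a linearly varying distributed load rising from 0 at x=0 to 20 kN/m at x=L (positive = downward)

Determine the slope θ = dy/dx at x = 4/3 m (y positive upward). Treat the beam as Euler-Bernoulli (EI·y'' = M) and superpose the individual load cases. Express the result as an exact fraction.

θ(4/3) = -22/151875 rad

Load 1 — uniform load w=-7 kN/m over full span:
  θ_1 = -wx(L-x)(L-2x)/(12EI) = -(-7)·(4/3)·(4-(4/3))·(4-2·(4/3))/(12·10000) = 14/50625 rad
Load 2 — triangular load w₀=20 kN/m (0→w₀ over full span):
  θ_2 = -w₀(2x(L-x)(L-2x)(x+2L)+x²(L-x)²)/(120LEI) = -20·(2·(4/3)·(4-(4/3))·(4-2·(4/3))·((4/3)+2·4)+(4/3)²·(4-(4/3))²)/(120·4·10000) = -64/151875 rad
Superposition: θ = Σ θ_i = -22/151875 rad ≈ -0.000145 rad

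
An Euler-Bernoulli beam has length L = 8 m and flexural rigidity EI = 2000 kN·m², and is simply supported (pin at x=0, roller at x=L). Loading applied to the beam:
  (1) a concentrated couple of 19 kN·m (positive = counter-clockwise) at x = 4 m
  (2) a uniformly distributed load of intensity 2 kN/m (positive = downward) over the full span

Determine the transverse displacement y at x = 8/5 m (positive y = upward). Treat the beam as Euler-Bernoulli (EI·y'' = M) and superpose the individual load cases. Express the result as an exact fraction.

Load 1 — applied couple M₀=19 kN·m at a=4 m (b=L-a=4):
  y_1 = (M₀x³/(6L)+C₁x)/EI  [x≤a] with C₁=M₀(3b²-L²)/(6L)=-19/3 = (19·(8/5)³/(6·8)+(-19/3)·(8/5))/2000 = -133/31250 m
Load 2 — uniform load w=2 kN/m over full span:
  y_2 = -wx(L³-2Lx²+x³)/(24EI) = -2·(8/5)·(8³-2·8·(8/5)²+(8/5)³)/(24·2000) = -7424/234375 m
Superposition: y = Σ y_i = -16843/468750 m ≈ -0.035932 m

y(8/5) = -16843/468750 m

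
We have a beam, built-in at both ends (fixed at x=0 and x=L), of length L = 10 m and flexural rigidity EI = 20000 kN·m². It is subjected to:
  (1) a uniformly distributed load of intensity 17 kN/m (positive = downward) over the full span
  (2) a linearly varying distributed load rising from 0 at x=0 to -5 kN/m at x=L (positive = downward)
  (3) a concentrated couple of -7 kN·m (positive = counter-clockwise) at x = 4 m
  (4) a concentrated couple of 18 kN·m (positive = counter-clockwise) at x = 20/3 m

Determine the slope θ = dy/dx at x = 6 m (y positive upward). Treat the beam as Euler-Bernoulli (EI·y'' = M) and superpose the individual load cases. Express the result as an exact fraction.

θ(6) = 266/78125 rad

Load 1 — uniform load w=17 kN/m over full span:
  θ_1 = -wx(L-x)(L-2x)/(12EI) = -17·6·(10-6)·(10-2·6)/(12·20000) = 17/5000 rad
Load 2 — triangular load w₀=-5 kN/m (0→w₀ over full span):
  θ_2 = -w₀(2x(L-x)(L-2x)(x+2L)+x²(L-x)²)/(120LEI) = -(-5)·(2·6·(10-6)·(10-2·6)·(6+2·10)+6²·(10-6)²)/(120·10·20000) = -1/2500 rad
Load 3 — applied couple M₀=-7 kN·m at a=4 m (b=L-a=6):
  θ_3 = (R_Ax²/2 - M_Ax - M₀(x-a))/EI  [x>a] with R_A=-126/125, M_A=-21/25 = ((-126/125)·6²/2 - (-21/25)·6 - (-7)·(6-4))/20000 = 7/156250 rad
Load 4 — applied couple M₀=18 kN·m at a=20/3 m (b=L-a=10/3):
  θ_4 = (R_Ax²/2 - M_Ax)/EI  [x≤a] with R_A=12/5, M_A=6 = ((12/5)·6²/2 - 6·6)/20000 = 9/25000 rad
Superposition: θ = Σ θ_i = 266/78125 rad ≈ 0.003405 rad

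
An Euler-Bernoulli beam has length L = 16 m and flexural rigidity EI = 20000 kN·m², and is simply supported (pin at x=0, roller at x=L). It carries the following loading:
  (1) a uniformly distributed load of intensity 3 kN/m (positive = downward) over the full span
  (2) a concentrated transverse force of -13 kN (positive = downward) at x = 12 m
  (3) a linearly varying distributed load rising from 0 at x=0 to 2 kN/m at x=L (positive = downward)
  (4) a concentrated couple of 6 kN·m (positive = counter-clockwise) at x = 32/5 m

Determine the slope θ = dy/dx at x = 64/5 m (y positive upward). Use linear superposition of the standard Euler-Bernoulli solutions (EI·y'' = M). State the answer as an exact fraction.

θ(64/5) = 1138589/56250000 rad

Load 1 — uniform load w=3 kN/m over full span:
  θ_1 = -w(L³-6Lx²+4x³)/(24EI) = -3·(16³-6·16·(64/5)²+4·(64/5)³)/(24·20000) = 1584/78125 rad
Load 2 — point force P=-13 kN at a=12 m (b=L-a=4):
  θ_2 = -Pa(2L²-6Lx+3x²+a²)/(6LEI)  [x>a] = -(-13)·12·(2·16²-6·16·(64/5)+3·(64/5)²+12²)/(6·16·20000) = -1651/250000 rad
Load 3 — triangular load w₀=2 kN/m (0→w₀ over full span):
  θ_3 = -w₀(7L⁴-30L²x²+15x⁴)/(360LEI) = -2·(7·16⁴-30·16²·(64/5)²+15·(64/5)⁴)/(360·16·20000) = 24224/3515625 rad
Load 4 — applied couple M₀=6 kN·m at a=32/5 m (b=L-a=48/5):
  θ_4 = (M₀x²/(2L)-M₀(x-a)+C₁)/EI  [x>a] with C₁=M₀(3b²-L²)/(6L)=32/25 = (6·(64/5)²/(2·16)-6·((64/5)-(32/5))+(32/25))/20000 = -1/3125 rad
Superposition: θ = Σ θ_i = 1138589/56250000 rad ≈ 0.020242 rad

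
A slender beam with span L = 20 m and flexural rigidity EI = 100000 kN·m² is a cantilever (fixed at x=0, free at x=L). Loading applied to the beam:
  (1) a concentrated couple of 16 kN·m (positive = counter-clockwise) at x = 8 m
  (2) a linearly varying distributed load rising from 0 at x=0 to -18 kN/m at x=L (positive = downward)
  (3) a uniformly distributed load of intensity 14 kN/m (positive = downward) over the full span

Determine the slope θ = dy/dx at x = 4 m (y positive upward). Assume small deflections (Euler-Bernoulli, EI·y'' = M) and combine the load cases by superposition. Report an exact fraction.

θ(4) = -821/93750 rad

Load 1 — applied couple M₀=16 kN·m at a=8 m (b=L-a=12):
  θ_1 = M₀x/EI  [x≤a] = 16·4/100000 = 2/3125 rad
Load 2 — triangular load w₀=-18 kN/m (0→w₀ over full span):
  θ_2 = (w₀Lx²/4-w₀L²x/3-w₀x⁴/(24L))/EI = ((-18)·20·4²/4-(-18)·20²·4/3-(-18)·4⁴/(24·20))/100000 = 2553/31250 rad
Load 3 — uniform load w=14 kN/m over full span:
  θ_3 = -wx(x²-3Lx+3L²)/(6EI) = -14·4·(4²-3·20·4+3·20²)/(6·100000) = -854/9375 rad
Superposition: θ = Σ θ_i = -821/93750 rad ≈ -0.008757 rad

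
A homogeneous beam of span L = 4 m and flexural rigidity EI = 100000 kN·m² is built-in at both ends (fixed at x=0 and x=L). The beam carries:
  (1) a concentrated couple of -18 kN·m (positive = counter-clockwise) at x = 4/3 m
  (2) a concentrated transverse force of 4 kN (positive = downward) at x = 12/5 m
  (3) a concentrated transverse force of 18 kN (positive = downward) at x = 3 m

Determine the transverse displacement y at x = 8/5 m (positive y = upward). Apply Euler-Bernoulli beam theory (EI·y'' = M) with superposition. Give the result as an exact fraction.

y(8/5) = -80401/1171875000 m

Load 1 — applied couple M₀=-18 kN·m at a=4/3 m (b=L-a=8/3):
  y_1 = (R_Ax³/6 - M_Ax²/2 - M₀(x-a)²/2)/EI  [x>a] with R_A=-6, M_A=0 = ((-6)·(8/5)³/6 - 0·(8/5)²/2 - (-18)·((8/5)-(4/3))²/2)/100000 = -27/781250 m
Load 2 — point force P=4 kN at a=12/5 m (b=L-a=8/5):
  y_2 = -Pb²x²(3aL-(3a+b)x)/(6L³EI)  [x≤a] = -4·(8/5)²·(8/5)²·(3·(12/5)·4-(3·(12/5)+(8/5))·(8/5))/(6·4³·100000) = -1472/146484375 m
Load 3 — point force P=18 kN at a=3 m (b=L-a=1):
  y_3 = -Pb²x²(3aL-(3a+b)x)/(6L³EI)  [x≤a] = -18·1²·(8/5)²·(3·3·4-(3·3+1)·(8/5))/(6·4³·100000) = -3/125000 m
Superposition: y = Σ y_i = -80401/1171875000 m ≈ -0.000069 m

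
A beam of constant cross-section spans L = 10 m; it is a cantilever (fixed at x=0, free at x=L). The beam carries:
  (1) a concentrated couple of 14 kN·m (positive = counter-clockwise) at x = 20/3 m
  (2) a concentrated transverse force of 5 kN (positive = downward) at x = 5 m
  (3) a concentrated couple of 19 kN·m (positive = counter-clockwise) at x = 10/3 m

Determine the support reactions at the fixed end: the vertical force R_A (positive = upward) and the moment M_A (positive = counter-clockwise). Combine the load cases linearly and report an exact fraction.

Load 1 — applied couple M₀=14 kN·m at a=20/3 m (b=L-a=10/3):
  R_A = 0 kN
  M_A = -M₀ = -14 kN·m
Load 2 — point force P=5 kN at a=5 m (b=L-a=5):
  R_A = P = 5 kN
  M_A = Pa = 5·5 = 25 kN·m
Load 3 — applied couple M₀=19 kN·m at a=10/3 m (b=L-a=20/3):
  R_A = 0 kN
  M_A = -M₀ = -19 kN·m
Superposition: R_A = 5 kN, M_A = -8 kN·m

R_A = 5 kN, M_A = -8 kN·m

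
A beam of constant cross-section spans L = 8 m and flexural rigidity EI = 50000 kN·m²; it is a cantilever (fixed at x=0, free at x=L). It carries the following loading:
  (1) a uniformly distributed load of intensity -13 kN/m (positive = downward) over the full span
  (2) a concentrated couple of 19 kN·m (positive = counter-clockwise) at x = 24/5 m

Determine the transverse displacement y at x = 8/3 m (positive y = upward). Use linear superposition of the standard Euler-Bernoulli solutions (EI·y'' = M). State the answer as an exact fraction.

y(8/3) = 18914/759375 m

Load 1 — uniform load w=-13 kN/m over full span:
  y_1 = -wx²(x²-4Lx+6L²)/(24EI) = -(-13)·(8/3)²·((8/3)²-4·8·(8/3)+6·8²)/(24·50000) = 17888/759375 m
Load 2 — applied couple M₀=19 kN·m at a=24/5 m (b=L-a=16/5):
  y_2 = M₀x²/(2EI)  [x≤a] = 19·(8/3)²/(2·50000) = 38/28125 m
Superposition: y = Σ y_i = 18914/759375 m ≈ 0.024907 m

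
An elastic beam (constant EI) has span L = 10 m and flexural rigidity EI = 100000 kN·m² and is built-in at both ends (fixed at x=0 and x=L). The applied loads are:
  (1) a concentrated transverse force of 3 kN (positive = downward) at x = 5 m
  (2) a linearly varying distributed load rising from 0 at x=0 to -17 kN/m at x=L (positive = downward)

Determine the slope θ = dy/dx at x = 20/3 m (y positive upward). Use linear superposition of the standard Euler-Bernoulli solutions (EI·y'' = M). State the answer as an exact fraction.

Load 1 — point force P=3 kN at a=5 m (b=L-a=5):
  θ_1 = Pa²(L-x)(2bL-(3b+a)(L-x))/(2L³EI)  [x>a] = 3·5²·(10-(20/3))·(2·5·10-(3·5+5)·(10-(20/3)))/(2·10³·100000) = 1/24000 rad
Load 2 — triangular load w₀=-17 kN/m (0→w₀ over full span):
  θ_2 = -w₀(2x(L-x)(L-2x)(x+2L)+x²(L-x)²)/(120LEI) = -(-17)·(2·(20/3)·(10-(20/3))·(10-2·(20/3))·((20/3)+2·10)+(20/3)²·(10-(20/3))²)/(120·10·100000) = -119/243000 rad
Superposition: θ = Σ θ_i = -871/1944000 rad ≈ -0.000448 rad

θ(20/3) = -871/1944000 rad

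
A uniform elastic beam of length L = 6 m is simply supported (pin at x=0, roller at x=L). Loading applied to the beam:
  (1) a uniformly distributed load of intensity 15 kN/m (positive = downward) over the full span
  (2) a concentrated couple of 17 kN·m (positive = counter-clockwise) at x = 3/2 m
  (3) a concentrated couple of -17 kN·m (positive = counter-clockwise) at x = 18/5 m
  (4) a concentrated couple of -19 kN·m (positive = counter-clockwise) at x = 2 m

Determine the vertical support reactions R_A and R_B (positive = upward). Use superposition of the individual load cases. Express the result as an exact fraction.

R_A = 251/6 kN, R_B = 289/6 kN

Load 1 — uniform load w=15 kN/m over full span:
  R_A = wL/2 = 15·6/2 = 45 kN
  R_B = wL/2 = 15·6/2 = 45 kN
Load 2 — applied couple M₀=17 kN·m at a=3/2 m (b=L-a=9/2):
  R_A = M₀/L = 17/6 kN
  R_B = -M₀/L = -17/6 kN
Load 3 — applied couple M₀=-17 kN·m at a=18/5 m (b=L-a=12/5):
  R_A = M₀/L = (-17)/6 = -17/6 kN
  R_B = -M₀/L = -(-17)/6 = 17/6 kN
Load 4 — applied couple M₀=-19 kN·m at a=2 m (b=L-a=4):
  R_A = M₀/L = (-19)/6 = -19/6 kN
  R_B = -M₀/L = -(-19)/6 = 19/6 kN
Superposition: R_A = 251/6 kN, R_B = 289/6 kN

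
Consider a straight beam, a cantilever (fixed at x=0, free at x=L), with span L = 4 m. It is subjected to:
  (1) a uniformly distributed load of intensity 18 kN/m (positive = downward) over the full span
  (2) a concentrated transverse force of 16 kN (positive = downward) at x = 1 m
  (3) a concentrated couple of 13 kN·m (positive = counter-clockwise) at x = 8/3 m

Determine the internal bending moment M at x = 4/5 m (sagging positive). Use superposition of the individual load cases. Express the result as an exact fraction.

M(4/5) = -2059/25 kN·m

Load 1 — uniform load w=18 kN/m over full span:
  M_1 = -w(L-x)²/2 = -18·(4-(4/5))²/2 = -2304/25 kN·m
Load 2 — point force P=16 kN at a=1 m (b=L-a=3):
  M_2 = -P(a-x)  [x≤a] = -16·(1-(4/5)) = -16/5 kN·m
Load 3 — applied couple M₀=13 kN·m at a=8/3 m (b=L-a=4/3):
  M_3 = M₀  [x≤a] = 13 = 13 kN·m
Superposition: M = Σ M_i = -2059/25 kN·m ≈ -82.360000 kN·m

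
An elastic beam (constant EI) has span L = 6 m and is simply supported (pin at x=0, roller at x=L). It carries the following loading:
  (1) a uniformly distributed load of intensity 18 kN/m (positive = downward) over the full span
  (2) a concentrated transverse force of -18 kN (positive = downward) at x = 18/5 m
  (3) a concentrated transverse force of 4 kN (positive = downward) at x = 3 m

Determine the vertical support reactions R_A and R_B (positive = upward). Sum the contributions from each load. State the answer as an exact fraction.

Load 1 — uniform load w=18 kN/m over full span:
  R_A = wL/2 = 18·6/2 = 54 kN
  R_B = wL/2 = 18·6/2 = 54 kN
Load 2 — point force P=-18 kN at a=18/5 m (b=L-a=12/5):
  R_A = Pb/L = (-18)·(12/5)/6 = -36/5 kN
  R_B = Pa/L = (-18)·(18/5)/6 = -54/5 kN
Load 3 — point force P=4 kN at a=3 m (b=L-a=3):
  R_A = Pb/L = 4·3/6 = 2 kN
  R_B = Pa/L = 4·3/6 = 2 kN
Superposition: R_A = 244/5 kN, R_B = 226/5 kN

R_A = 244/5 kN, R_B = 226/5 kN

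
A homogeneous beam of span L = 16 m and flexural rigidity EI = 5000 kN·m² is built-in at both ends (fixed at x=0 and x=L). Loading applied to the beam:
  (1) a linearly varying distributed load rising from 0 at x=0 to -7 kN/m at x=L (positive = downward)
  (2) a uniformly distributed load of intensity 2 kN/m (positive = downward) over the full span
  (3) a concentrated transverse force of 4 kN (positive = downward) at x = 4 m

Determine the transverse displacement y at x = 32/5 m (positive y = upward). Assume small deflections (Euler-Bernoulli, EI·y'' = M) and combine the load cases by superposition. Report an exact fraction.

Load 1 — triangular load w₀=-7 kN/m (0→w₀ over full span):
  y_1 = -w₀x²(L-x)²(x+2L)/(120LEI) = -(-7)·(32/5)²·(16-(32/5))²·((32/5)+2·16)/(120·16·5000) = 1032192/9765625 m
Load 2 — uniform load w=2 kN/m over full span:
  y_2 = -wx²(L-x)²/(24EI) = -2·(32/5)²·(16-(32/5))²/(24·5000) = -24576/390625 m
Load 3 — point force P=4 kN at a=4 m (b=L-a=12):
  y_3 = -Pa²(L-x)²(3bL-(3b+a)(L-x))/(6L³EI)  [x>a] = -4·4²·(16-(32/5))²·(3·12·16-(3·12+4)·(16-(32/5)))/(6·16³·5000) = -144/15625 m
Superposition: y = Σ y_i = 327792/9765625 m ≈ 0.033566 m

y(32/5) = 327792/9765625 m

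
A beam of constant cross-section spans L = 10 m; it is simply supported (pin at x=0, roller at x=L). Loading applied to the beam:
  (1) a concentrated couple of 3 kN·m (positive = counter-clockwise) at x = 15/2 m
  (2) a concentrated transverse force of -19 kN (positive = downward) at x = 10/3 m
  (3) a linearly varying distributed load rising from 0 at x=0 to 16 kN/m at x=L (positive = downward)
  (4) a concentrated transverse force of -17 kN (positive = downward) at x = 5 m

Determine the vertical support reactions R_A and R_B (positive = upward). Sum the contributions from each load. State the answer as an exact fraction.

R_A = 29/5 kN, R_B = 191/5 kN

Load 1 — applied couple M₀=3 kN·m at a=15/2 m (b=L-a=5/2):
  R_A = M₀/L = 3/10 kN
  R_B = -M₀/L = -3/10 kN
Load 2 — point force P=-19 kN at a=10/3 m (b=L-a=20/3):
  R_A = Pb/L = (-19)·(20/3)/10 = -38/3 kN
  R_B = Pa/L = (-19)·(10/3)/10 = -19/3 kN
Load 3 — triangular load w₀=16 kN/m (0→w₀ over full span):
  R_A = w₀L/6 = 16·10/6 = 80/3 kN
  R_B = w₀L/3 = 16·10/3 = 160/3 kN
Load 4 — point force P=-17 kN at a=5 m (b=L-a=5):
  R_A = Pb/L = (-17)·5/10 = -17/2 kN
  R_B = Pa/L = (-17)·5/10 = -17/2 kN
Superposition: R_A = 29/5 kN, R_B = 191/5 kN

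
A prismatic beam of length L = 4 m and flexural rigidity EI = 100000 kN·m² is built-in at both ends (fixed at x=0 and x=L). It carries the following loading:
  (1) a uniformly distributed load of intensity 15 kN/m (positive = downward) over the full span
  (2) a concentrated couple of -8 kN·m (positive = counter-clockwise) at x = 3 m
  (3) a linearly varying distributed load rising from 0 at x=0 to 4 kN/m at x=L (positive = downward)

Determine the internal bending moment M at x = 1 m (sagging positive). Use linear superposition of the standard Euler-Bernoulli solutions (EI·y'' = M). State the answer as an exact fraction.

Load 1 — uniform load w=15 kN/m over full span:
  M_1 = wLx/2 - wL²/12 - wx²/2 = 15·4·1/2 - 15·4²/12 - 15·1²/2 = 5/2 kN·m
Load 2 — applied couple M₀=-8 kN·m at a=3 m (b=L-a=1):
  M_2 = R_Ax - M_A  [x≤a] with R_A=-9/4, M_A=-5/2 = (-9/4)·1 - (-5/2) = 1/4 kN·m
Load 3 — triangular load w₀=4 kN/m (0→w₀ over full span):
  M_3 = 3w₀Lx/20 - w₀L²/30 - w₀x³/(6L) = 3·4·4·1/20 - 4·4²/30 - 4·1³/(6·4) = 1/10 kN·m
Superposition: M = Σ M_i = 57/20 kN·m ≈ 2.850000 kN·m

M(1) = 57/20 kN·m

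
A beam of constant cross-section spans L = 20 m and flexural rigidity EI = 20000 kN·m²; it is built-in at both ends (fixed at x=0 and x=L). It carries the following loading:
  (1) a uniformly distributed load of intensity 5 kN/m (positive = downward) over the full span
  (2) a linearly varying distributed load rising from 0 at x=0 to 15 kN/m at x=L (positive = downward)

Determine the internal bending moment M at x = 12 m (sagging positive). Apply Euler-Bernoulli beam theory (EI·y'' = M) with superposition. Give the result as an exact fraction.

Load 1 — uniform load w=5 kN/m over full span:
  M_1 = wLx/2 - wL²/12 - wx²/2 = 5·20·12/2 - 5·20²/12 - 5·12²/2 = 220/3 kN·m
Load 2 — triangular load w₀=15 kN/m (0→w₀ over full span):
  M_2 = 3w₀Lx/20 - w₀L²/30 - w₀x³/(6L) = 3·15·20·12/20 - 15·20²/30 - 15·12³/(6·20) = 124 kN·m
Superposition: M = Σ M_i = 592/3 kN·m ≈ 197.333333 kN·m

M(12) = 592/3 kN·m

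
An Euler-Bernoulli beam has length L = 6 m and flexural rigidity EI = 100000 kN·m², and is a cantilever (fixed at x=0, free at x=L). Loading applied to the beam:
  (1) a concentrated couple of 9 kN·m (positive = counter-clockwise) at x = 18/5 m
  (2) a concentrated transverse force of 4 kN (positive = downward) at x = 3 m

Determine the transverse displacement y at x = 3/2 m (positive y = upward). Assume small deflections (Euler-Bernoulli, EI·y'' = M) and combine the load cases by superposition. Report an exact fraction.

y(3/2) = -9/800000 m

Load 1 — applied couple M₀=9 kN·m at a=18/5 m (b=L-a=12/5):
  y_1 = M₀x²/(2EI)  [x≤a] = 9·(3/2)²/(2·100000) = 81/800000 m
Load 2 — point force P=4 kN at a=3 m (b=L-a=3):
  y_2 = -Px²(3a-x)/(6EI)  [x≤a] = -4·(3/2)²·(3·3-(3/2))/(6·100000) = -9/80000 m
Superposition: y = Σ y_i = -9/800000 m ≈ -0.000011 m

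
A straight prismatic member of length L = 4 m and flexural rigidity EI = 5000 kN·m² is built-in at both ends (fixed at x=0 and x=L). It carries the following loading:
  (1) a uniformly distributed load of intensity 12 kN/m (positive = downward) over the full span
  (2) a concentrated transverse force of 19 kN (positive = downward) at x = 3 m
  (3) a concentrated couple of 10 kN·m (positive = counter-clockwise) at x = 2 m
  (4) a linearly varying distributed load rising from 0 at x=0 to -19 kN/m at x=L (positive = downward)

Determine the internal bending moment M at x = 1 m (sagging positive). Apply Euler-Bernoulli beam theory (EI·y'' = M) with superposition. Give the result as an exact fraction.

M(1) = 349/160 kN·m

Load 1 — uniform load w=12 kN/m over full span:
  M_1 = wLx/2 - wL²/12 - wx²/2 = 12·4·1/2 - 12·4²/12 - 12·1²/2 = 2 kN·m
Load 2 — point force P=19 kN at a=3 m (b=L-a=1):
  M_2 = Pb²(3a+b)x/L³ - Pab²/L²  [x≤a] = 19·1²·(3·3+1)·1/4³ - 19·3·1²/4² = -19/32 kN·m
Load 3 — applied couple M₀=10 kN·m at a=2 m (b=L-a=2):
  M_3 = R_Ax - M_A  [x≤a] with R_A=15/4, M_A=5/2 = (15/4)·1 - (5/2) = 5/4 kN·m
Load 4 — triangular load w₀=-19 kN/m (0→w₀ over full span):
  M_4 = 3w₀Lx/20 - w₀L²/30 - w₀x³/(6L) = 3·(-19)·4·1/20 - (-19)·4²/30 - (-19)·1³/(6·4) = -19/40 kN·m
Superposition: M = Σ M_i = 349/160 kN·m ≈ 2.181250 kN·m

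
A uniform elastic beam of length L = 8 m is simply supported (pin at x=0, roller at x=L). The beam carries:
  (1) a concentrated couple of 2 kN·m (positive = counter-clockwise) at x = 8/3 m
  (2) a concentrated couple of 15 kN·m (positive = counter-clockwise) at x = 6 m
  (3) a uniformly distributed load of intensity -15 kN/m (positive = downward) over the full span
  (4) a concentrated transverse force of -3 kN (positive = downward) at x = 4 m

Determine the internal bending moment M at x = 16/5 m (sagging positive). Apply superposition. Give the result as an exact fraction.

M(16/5) = -576/5 kN·m

Load 1 — applied couple M₀=2 kN·m at a=8/3 m (b=L-a=16/3):
  M_1 = M₀x/L - M₀  [x>a] = 2·(16/5)/8 - 2 = -6/5 kN·m
Load 2 — applied couple M₀=15 kN·m at a=6 m (b=L-a=2):
  M_2 = M₀x/L  [x≤a] = 15·(16/5)/8 = 6 kN·m
Load 3 — uniform load w=-15 kN/m over full span:
  M_3 = wx(L-x)/2 = (-15)·(16/5)·(8-(16/5))/2 = -576/5 kN·m
Load 4 — point force P=-3 kN at a=4 m (b=L-a=4):
  M_4 = Pbx/L  [x≤a] = (-3)·4·(16/5)/8 = -24/5 kN·m
Superposition: M = Σ M_i = -576/5 kN·m ≈ -115.200000 kN·m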